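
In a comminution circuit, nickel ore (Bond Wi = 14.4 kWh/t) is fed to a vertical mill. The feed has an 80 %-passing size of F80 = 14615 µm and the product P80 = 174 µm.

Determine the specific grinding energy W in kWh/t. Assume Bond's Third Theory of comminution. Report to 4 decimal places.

W = 10·Wi·[P80^(−½) − F80^(−½)]
1/√174 = 0.075810;  1/√14615 = 0.008272
W = 10·14.4·(0.075810 − 0.008272) = 9.7255 kWh/t

W = 9.7255 kWh/t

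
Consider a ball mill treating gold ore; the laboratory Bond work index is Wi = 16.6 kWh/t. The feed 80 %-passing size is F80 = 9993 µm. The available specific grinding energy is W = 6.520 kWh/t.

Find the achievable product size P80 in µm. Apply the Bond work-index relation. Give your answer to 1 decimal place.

W = 10 Wi / √P80 − 10 Wi / √F80
⇒ 1/√P80 = W/(10·Wi) + 1/√F80
  = 6.5200/(10·16.6) + 1/√9993 = 0.039277 + 0.010004 = 0.049281
P80 = (1/0.049281)² = 20.2920² = 411.76 µm

P80 = 411.8 µm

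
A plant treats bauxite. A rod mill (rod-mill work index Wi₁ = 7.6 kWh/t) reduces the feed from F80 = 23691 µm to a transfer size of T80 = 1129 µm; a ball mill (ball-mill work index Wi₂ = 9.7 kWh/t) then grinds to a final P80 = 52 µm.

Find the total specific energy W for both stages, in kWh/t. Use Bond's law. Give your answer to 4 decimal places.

W = 12.3327 kWh/t

W = 10 Wi (P80^-0.5 − F80^-0.5)
Stage 1 (23691→1129 µm, Wi₁=7.6): W₁ = 10·7.6·(0.029761 − 0.006497) = 1.7681 kWh/t
Stage 2 (1129→52 µm, Wi₂=9.7): W₂ = 10·9.7·(0.138675 − 0.029761) = 10.5646 kWh/t
W = W₁ + W₂ = 1.7681 + 10.5646 = 12.3327 kWh/t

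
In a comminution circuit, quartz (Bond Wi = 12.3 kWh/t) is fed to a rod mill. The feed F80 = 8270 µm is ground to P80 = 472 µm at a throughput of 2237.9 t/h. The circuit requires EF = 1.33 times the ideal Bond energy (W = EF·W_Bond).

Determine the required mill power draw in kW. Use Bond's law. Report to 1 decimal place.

P = 12825.3 kW

Bond: W = 10·Wi·(1/√P80 − 1/√F80)
W = 10·12.3·(1/√472 − 1/√8270) = 10·12.3·(0.035032) = 4.3090 kWh/t
Apply correction: 4.3090 × 1.33 = 5.7310 kWh/t
P = W·T = 5.7310·2237.9 = 12825.3 kW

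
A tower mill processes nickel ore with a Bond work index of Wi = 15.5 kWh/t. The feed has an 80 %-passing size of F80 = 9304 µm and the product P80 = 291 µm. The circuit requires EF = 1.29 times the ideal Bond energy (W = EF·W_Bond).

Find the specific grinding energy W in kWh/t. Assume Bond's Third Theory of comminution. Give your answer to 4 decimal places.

W = 9.6483 kWh/t

Bond:  W = 10 Wi (1/√P − 1/√F)
1/√291 = 0.058621;  1/√9304 = 0.010367
W = 10·15.5·(0.058621 − 0.010367) = 7.4793 kWh/t
Apply correction: 7.4793 × 1.29 = 9.6483 kWh/t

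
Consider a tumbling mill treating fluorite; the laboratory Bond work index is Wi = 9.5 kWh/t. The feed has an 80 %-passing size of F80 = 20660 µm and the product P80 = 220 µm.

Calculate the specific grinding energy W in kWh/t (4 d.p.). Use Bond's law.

W = 10 Wi (P80^-0.5 − F80^-0.5)
1/√220 = 0.067420;  1/√20660 = 0.006957
W = 10·9.5·(0.067420 − 0.006957) = 5.7440 kWh/t

W = 5.7440 kWh/t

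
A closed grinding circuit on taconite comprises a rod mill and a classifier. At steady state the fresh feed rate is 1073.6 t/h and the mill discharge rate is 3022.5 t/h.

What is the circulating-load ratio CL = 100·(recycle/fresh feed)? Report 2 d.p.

M = F + R at steady state, so:
R = M − F = 3022.5 − 1073.6 = 1948.9 t/h
CL = 100·R/F = 100·1948.9/1073.6 = 181.53 %

CL = 181.53 %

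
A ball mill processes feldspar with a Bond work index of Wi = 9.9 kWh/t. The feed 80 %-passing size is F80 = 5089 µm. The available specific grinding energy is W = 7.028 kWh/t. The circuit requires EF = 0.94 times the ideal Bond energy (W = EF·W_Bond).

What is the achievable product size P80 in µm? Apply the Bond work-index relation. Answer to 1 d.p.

W_Bond = 10·Wi·(1/√P₈₀ − 1/√F₈₀)
W_Bond = W / EF = 7.028 / 0.94 = 7.4766 kWh/t
P80^(−½) = W_Bond/(10 Wi) + F80^(−½)
  = 7.4766/(10·9.9) + 1/√5089 = 0.075521 + 0.014018 = 0.089539
P80 = (1/0.089539)² = 11.1683² = 124.73 µm

P80 = 124.7 µm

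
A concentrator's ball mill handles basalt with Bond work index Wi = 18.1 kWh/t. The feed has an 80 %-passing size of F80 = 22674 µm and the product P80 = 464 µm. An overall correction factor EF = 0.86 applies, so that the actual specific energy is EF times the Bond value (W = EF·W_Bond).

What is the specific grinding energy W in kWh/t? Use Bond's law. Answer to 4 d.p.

W = 6.1926 kWh/t

W_Bond = 10·Wi·(1/√P₈₀ − 1/√F₈₀)
1/√464 = 0.046424;  1/√22674 = 0.006641
W = 10·18.1·(0.046424 − 0.006641) = 7.2007 kWh/t
W_actual = 0.86 × 7.2007 = 6.1926 kWh/t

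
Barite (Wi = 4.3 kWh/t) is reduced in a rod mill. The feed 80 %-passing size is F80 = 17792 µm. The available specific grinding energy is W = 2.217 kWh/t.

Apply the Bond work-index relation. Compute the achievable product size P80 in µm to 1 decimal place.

W = 10 Wi (P80^-0.5 − F80^-0.5)
1/√P80 = 1/√F80 + W/(10·Wi)
  = 2.2170/(10·4.3) + 1/√17792 = 0.051558 + 0.007497 = 0.059055
P80 = (1/0.059055)² = 16.9333² = 286.74 µm

P80 = 286.7 µm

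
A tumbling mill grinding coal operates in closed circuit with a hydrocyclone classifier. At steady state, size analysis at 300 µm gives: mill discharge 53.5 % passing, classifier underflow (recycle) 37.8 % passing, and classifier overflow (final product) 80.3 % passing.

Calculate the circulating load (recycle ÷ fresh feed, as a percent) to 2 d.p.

CL = 170.70 %

Balance %-passing 300 µm (r = R/F):
(1+r)d = ru + o → r = (o−d)/(d−u)
r = (80.3 − 53.5)/(53.5 − 37.8) = 26.8/15.7 = 1.7070
CL = 100·r = 170.70 %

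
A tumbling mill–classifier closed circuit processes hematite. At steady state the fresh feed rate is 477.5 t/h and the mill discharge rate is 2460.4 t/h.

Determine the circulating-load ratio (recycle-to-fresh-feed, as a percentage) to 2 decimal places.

Discharge = new feed + return, hence
R = M − F = 2460.4 − 477.5 = 1982.9 t/h
CL = 100·R/F = 100·1982.9/477.5 = 415.27 %

CL = 415.27 %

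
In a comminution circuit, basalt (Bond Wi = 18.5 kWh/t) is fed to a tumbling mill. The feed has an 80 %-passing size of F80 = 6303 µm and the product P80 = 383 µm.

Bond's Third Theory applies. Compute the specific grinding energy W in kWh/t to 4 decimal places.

W = 7.1228 kWh/t

W = 10·Wi·(P80^(-½) − F80^(-½))
1/√383 = 0.051098;  1/√6303 = 0.012596
W = 10·18.5·(0.051098 − 0.012596) = 7.1228 kWh/t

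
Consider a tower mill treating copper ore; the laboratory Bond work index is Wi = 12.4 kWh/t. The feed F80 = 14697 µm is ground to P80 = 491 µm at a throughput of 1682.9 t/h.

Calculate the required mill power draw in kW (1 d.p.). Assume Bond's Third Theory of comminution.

W = 10 Wi / √P80 − 10 Wi / √F80
W = 10·12.4·(1/√491 − 1/√14697) = 10·12.4·(0.036881) = 4.5732 kWh/t
P = W·T = 4.5732·1682.9 = 7696.2 kW

P = 7696.2 kW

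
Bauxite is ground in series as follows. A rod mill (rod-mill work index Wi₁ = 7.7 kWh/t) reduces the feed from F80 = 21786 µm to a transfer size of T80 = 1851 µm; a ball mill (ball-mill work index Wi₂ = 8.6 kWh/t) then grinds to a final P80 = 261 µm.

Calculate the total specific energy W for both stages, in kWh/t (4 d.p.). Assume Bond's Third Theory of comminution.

W = 4.5924 kWh/t

W = 10 Wi (P80^-0.5 − F80^-0.5)
Stage 1 (21786→1851 µm, Wi₁=7.7): W₁ = 10·7.7·(0.023243 − 0.006775) = 1.2681 kWh/t
Stage 2 (1851→261 µm, Wi₂=8.6): W₂ = 10·8.6·(0.061898 − 0.023243) = 3.3243 kWh/t
W = W₁ + W₂ = 1.2681 + 3.3243 = 4.5924 kWh/t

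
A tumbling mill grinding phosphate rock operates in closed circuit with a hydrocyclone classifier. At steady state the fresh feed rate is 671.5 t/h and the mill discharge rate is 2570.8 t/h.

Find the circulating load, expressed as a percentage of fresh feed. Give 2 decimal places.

Discharge = new feed + return, hence
R = M − F = 2570.8 − 671.5 = 1899.3 t/h
CL = 100·R/F = 100·1899.3/671.5 = 282.84 %

CL = 282.84 %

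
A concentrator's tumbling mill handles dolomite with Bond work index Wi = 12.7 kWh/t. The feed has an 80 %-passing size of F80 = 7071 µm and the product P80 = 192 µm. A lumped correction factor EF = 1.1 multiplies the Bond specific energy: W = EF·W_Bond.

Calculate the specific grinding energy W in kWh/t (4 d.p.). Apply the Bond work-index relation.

W = 10 Wi / √P80 − 10 Wi / √F80
1/√192 = 0.072169;  1/√7071 = 0.011892
W = 10·12.7·(0.072169 − 0.011892) = 7.6551 kWh/t
With EF = 1.1: W = 7.6551·1.1 = 8.4206 kWh/t

W = 8.4206 kWh/t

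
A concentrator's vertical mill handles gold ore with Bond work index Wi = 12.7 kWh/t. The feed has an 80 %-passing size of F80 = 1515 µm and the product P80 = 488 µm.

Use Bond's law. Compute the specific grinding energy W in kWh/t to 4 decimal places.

W = 2.4862 kWh/t

Bond: W = 10·Wi·(1/√P80 − 1/√F80)
1/√488 = 0.045268;  1/√1515 = 0.025692
W = 10·12.7·(0.045268 − 0.025692) = 2.4862 kWh/t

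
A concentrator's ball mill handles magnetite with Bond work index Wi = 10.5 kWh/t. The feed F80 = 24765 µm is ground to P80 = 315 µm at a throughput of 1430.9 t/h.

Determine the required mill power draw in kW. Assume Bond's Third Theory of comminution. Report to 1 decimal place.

P = 7510.6 kW

Bond: W = 10·Wi·(1/√P80 − 1/√F80)
W = 10·10.5·(1/√315 − 1/√24765) = 10·10.5·(0.049989) = 5.2489 kWh/t
P_mill = W·ṁ = 5.2489·1430.9 = 7510.6 kW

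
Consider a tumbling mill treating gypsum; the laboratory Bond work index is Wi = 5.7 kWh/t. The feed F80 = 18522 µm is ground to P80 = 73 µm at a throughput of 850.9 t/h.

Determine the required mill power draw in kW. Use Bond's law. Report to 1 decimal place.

W = 10 Wi (1/√P80 − 1/√F80)  [Bond]
W = 10·5.7·(1/√73 − 1/√18522) = 10·5.7·(0.109693) = 6.2525 kWh/t
P_mill = W·ṁ = 6.2525·850.9 = 5320.3 kW

P = 5320.3 kW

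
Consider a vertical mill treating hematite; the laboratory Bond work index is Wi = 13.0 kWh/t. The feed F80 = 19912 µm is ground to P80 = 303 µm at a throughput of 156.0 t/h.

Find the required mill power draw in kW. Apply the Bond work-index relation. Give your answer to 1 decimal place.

P = 1021.3 kW

W = 10 Wi (P80^-0.5 − F80^-0.5)
W = 10·13.0·(1/√303 − 1/√19912) = 10·13.0·(0.050362) = 6.5470 kWh/t
P = W·T = 6.5470·156.0 = 1021.3 kW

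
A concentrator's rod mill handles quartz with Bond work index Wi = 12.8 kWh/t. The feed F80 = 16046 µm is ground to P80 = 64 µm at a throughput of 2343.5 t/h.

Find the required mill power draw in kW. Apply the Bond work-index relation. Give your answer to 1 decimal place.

P = 35127.9 kW

W = 10·Wi·(P80^(-½) − F80^(-½))
W = 10·12.8·(1/√64 − 1/√16046) = 10·12.8·(0.117106) = 14.9895 kWh/t
P_mill = W·ṁ = 14.9895·2343.5 = 35127.9 kW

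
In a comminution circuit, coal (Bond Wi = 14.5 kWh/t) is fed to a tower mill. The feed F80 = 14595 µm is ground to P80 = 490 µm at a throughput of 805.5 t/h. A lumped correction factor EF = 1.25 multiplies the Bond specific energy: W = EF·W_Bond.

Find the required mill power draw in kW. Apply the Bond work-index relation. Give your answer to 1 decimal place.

P = 5387.0 kW

W = 10 Wi (1/√P80 − 1/√F80)  [Bond]
W = 10·14.5·(1/√490 − 1/√14595) = 10·14.5·(0.036898) = 5.3502 kWh/t
Apply correction: 5.3502 × 1.25 = 6.6877 kWh/t
P = W·T = 6.6877·805.5 = 5387.0 kW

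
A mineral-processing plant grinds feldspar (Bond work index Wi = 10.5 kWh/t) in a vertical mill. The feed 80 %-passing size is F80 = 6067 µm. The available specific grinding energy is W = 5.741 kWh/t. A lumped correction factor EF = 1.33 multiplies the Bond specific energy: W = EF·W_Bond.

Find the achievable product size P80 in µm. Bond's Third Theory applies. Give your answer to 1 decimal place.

W = 10 Wi / √P80 − 10 Wi / √F80
W_Bond = W / EF = 5.741 / 1.33 = 4.3165 kWh/t
1/√P80 = 1/√F80 + W_Bond/(10·Wi)
  = 4.3165/(10·10.5) + 1/√6067 = 0.041110 + 0.012838 = 0.053948
P80 = (1/0.053948)² = 18.5362² = 343.59 µm

P80 = 343.6 µm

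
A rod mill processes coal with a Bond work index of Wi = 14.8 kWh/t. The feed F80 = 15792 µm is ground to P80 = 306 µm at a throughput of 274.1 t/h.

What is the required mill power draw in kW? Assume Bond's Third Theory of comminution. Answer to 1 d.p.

W = 10 Wi (P80^-0.5 − F80^-0.5)
W = 10·14.8·(1/√306 − 1/√15792) = 10·14.8·(0.049209) = 7.2829 kWh/t
Power = W × throughput = 7.2829 kWh/t × 274.1 t/h = 1996.2 kW

P = 1996.2 kW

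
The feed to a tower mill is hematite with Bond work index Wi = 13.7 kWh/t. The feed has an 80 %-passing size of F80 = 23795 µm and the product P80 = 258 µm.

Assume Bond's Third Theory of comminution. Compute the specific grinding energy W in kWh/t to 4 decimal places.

W_Bond = 10·Wi·(1/√P₈₀ − 1/√F₈₀)
1/√258 = 0.062257;  1/√23795 = 0.006483
W = 10·13.7·(0.062257 − 0.006483) = 7.6411 kWh/t

W = 7.6411 kWh/t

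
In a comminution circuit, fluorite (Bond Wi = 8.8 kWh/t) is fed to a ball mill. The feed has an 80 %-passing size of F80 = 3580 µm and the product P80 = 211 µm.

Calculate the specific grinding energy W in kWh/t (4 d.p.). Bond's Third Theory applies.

W_Bond = 10·Wi·(1/√P₈₀ − 1/√F₈₀)
1/√211 = 0.068843;  1/√3580 = 0.016713
W = 10·8.8·(0.068843 − 0.016713) = 4.5874 kWh/t

W = 4.5874 kWh/t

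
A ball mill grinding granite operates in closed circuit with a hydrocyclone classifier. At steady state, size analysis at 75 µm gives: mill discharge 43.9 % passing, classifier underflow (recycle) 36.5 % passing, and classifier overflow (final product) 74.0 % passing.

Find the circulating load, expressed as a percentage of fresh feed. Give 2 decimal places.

CL = 406.76 %

Two-product formula at 75 µm:
d + r·d = r·u + o → r(d−u) = o−d
r = (74.0 − 43.9)/(43.9 − 36.5) = 30.1/7.4 = 4.0676
CL = 100·r = 406.76 %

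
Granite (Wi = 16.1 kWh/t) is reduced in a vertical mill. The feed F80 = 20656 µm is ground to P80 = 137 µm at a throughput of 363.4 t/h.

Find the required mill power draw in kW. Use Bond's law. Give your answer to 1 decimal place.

P = 4591.5 kW

W = 10 Wi (P80^-0.5 − F80^-0.5)
W = 10·16.1·(1/√137 − 1/√20656) = 10·16.1·(0.078478) = 12.6349 kWh/t
P_mill = W·ṁ = 12.6349·363.4 = 4591.5 kW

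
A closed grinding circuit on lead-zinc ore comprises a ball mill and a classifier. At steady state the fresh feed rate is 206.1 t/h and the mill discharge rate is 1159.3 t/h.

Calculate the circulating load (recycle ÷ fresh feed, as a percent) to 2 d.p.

Steady state: M = F + R.
R = M − F = 1159.3 − 206.1 = 953.2 t/h
CL = 100·R/F = 100·953.2/206.1 = 462.49 %

CL = 462.49 %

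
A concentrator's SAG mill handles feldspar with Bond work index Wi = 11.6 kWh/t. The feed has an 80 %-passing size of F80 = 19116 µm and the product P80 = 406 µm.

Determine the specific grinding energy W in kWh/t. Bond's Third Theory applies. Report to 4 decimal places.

W = 10 Wi (1/√P80 − 1/√F80)  [Bond]
1/√406 = 0.049629;  1/√19116 = 0.007233
W = 10·11.6·(0.049629 − 0.007233) = 4.9180 kWh/t

W = 4.9180 kWh/t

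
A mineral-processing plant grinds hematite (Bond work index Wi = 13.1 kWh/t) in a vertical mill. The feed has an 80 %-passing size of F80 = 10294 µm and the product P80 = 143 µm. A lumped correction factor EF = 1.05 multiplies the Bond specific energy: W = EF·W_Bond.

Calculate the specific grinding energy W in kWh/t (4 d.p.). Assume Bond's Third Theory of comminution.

W_Bond = 10·Wi·(1/√P₈₀ − 1/√F₈₀)
1/√143 = 0.083624;  1/√10294 = 0.009856
W = 10·13.1·(0.083624 − 0.009856) = 9.6636 kWh/t
Apply correction: 9.6636 × 1.05 = 10.1468 kWh/t

W = 10.1468 kWh/t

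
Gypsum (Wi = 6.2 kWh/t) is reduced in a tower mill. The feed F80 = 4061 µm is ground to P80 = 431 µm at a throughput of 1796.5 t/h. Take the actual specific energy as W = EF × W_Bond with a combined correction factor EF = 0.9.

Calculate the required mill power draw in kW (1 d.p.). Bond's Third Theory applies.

W = 10 Wi / √P80 − 10 Wi / √F80
W = 10·6.2·(1/√431 − 1/√4061) = 10·6.2·(0.032476) = 2.0135 kWh/t
With EF = 0.9: W = 2.0135·0.9 = 1.8122 kWh/t
Power = W × throughput = 1.8122 kWh/t × 1796.5 t/h = 3255.6 kW

P = 3255.6 kW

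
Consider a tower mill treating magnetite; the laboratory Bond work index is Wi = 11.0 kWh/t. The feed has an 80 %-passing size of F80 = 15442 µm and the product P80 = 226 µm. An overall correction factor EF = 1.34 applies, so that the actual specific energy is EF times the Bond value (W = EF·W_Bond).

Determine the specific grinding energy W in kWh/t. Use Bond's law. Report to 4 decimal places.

W = 10 Wi / √P80 − 10 Wi / √F80
1/√226 = 0.066519;  1/√15442 = 0.008047
W = 10·11.0·(0.066519 − 0.008047) = 6.4319 kWh/t
W_actual = 1.34 × 6.4319 = 8.6187 kWh/t

W = 8.6187 kWh/t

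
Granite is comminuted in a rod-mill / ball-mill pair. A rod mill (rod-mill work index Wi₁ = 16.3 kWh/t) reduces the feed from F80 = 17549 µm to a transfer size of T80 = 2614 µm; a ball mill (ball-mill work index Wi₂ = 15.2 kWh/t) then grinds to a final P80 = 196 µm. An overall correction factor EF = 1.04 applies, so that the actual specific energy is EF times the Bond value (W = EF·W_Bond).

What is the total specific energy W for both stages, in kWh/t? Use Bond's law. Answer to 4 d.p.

W_Bond = 10·Wi·(1/√P₈₀ − 1/√F₈₀)
Stage 1 (17549→2614 µm, Wi₁=16.3): W₁ = 10·16.3·(0.019559 − 0.007549) = 1.9577 kWh/t
Stage 2 (2614→196 µm, Wi₂=15.2): W₂ = 10·15.2·(0.071429 − 0.019559) = 7.8842 kWh/t
W = W₁ + W₂ = 1.9577 + 7.8842 = 9.8418 kWh/t
W_actual = 1.04 × 9.8418 = 10.2355 kWh/t

W = 10.2355 kWh/t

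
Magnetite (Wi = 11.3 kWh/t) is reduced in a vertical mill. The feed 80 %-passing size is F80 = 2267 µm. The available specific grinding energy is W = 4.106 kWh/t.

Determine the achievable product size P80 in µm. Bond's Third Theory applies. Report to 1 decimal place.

P80 = 304.2 µm

Bond: W = 10·Wi·(1/√P80 − 1/√F80)
⇒ 1/√P80 = W/(10 Wi) + 1/√F80
  = 4.1060/(10·11.3) + 1/√2267 = 0.036336 + 0.021003 = 0.057339
P80 = (1/0.057339)² = 17.4402² = 304.16 µm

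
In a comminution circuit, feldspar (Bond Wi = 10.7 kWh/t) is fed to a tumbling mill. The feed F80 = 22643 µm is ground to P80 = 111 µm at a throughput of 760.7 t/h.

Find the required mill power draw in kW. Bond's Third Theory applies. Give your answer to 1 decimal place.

W_Bond = 10·Wi·(1/√P₈₀ − 1/√F₈₀)
W = 10·10.7·(1/√111 − 1/√22643) = 10·10.7·(0.088270) = 9.4449 kWh/t
P = W·T = 9.4449·760.7 = 7184.7 kW

P = 7184.7 kW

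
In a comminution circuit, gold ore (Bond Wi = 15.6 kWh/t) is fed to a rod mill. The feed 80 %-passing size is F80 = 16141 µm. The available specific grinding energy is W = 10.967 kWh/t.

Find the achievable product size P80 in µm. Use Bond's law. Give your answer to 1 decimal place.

P80 = 163.6 µm

Bond:  W = 10 Wi (1/√P − 1/√F)
⇒ 1/√P80 = W/(10·Wi) + 1/√F80
  = 10.9670/(10·15.6) + 1/√16141 = 0.070301 + 0.007871 = 0.078172
P80 = (1/0.078172)² = 12.7922² = 163.64 µm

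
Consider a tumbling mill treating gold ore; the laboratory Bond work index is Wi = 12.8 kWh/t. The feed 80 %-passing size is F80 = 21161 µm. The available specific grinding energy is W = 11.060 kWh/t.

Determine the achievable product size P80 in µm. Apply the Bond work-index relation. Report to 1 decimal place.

Bond: W = 10·Wi·(1/√P80 − 1/√F80)
P80^-0.5 = F80^-0.5 + W/(10 Wi)
  = 11.0600/(10·12.8) + 1/√21161 = 0.086406 + 0.006874 = 0.093281
P80 = (1/0.093281)² = 10.7203² = 114.93 µm

P80 = 114.9 µm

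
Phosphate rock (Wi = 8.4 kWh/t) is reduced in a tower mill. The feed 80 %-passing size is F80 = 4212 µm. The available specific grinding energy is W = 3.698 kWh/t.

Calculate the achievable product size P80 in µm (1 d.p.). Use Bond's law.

W = 10 Wi / √P80 − 10 Wi / √F80
1/√P80 = 1/√F80 + W/(10·Wi)
  = 3.6980/(10·8.4) + 1/√4212 = 0.044024 + 0.015408 = 0.059432
P80 = (1/0.059432)² = 16.8259² = 283.11 µm

P80 = 283.1 µm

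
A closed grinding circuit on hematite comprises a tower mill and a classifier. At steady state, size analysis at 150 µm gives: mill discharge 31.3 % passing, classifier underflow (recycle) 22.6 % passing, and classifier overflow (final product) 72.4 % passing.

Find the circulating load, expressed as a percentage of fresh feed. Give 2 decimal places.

Balance %-passing 150 µm (r = R/F):
d + r·d = r·u + o → r(d−u) = o−d
r = (72.4 − 31.3)/(31.3 − 22.6) = 41.1/8.7 = 4.7241
CL = 100·r = 472.41 %

CL = 472.41 %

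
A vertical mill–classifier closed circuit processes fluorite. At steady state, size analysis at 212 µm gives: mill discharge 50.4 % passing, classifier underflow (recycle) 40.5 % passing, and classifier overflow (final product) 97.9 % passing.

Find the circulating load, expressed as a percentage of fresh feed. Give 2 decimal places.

CL = 479.80 %

Let r = R/F. Size balance at 212 µm:
(1+r)d = ru + o → r = (o−d)/(d−u)
r = (97.9 − 50.4)/(50.4 − 40.5) = 47.5/9.9 = 4.7980
CL = 100·r = 479.80 %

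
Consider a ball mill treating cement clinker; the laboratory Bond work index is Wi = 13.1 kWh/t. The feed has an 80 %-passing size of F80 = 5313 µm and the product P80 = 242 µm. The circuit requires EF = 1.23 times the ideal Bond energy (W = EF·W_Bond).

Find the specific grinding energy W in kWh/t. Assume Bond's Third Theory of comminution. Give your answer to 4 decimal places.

W = 10 Wi (P80^-0.5 − F80^-0.5)
1/√242 = 0.064282;  1/√5313 = 0.013719
W = 10·13.1·(0.064282 − 0.013719) = 6.6238 kWh/t
Corrected W = EF·W_Bond = 1.23·6.6238 = 8.1472 kWh/t

W = 8.1472 kWh/t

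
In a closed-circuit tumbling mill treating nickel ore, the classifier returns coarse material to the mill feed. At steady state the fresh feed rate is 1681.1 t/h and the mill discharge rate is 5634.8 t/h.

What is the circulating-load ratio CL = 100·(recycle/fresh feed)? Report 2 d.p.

Steady state: M = F + R.
R = M − F = 5634.8 − 1681.1 = 3953.7 t/h
CL = 100·R/F = 100·3953.7/1681.1 = 235.19 %

CL = 235.19 %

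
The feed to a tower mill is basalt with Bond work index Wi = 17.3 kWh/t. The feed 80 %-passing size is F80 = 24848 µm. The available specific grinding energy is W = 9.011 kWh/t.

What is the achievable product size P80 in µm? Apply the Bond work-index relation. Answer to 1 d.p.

P80 = 292.9 µm

W = 10·Wi·[P80^(−½) − F80^(−½)]
⇒ 1/√P80 = W/(10·Wi) + 1/√F80
  = 9.0110/(10·17.3) + 1/√24848 = 0.052087 + 0.006344 = 0.058431
P80 = (1/0.058431)² = 17.1143² = 292.90 µm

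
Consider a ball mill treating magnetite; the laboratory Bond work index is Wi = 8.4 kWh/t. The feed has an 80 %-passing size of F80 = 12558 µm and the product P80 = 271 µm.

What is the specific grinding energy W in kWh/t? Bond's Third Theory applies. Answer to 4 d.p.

W = 4.3531 kWh/t

W = 10 Wi (1/√P80 − 1/√F80)  [Bond]
1/√271 = 0.060746;  1/√12558 = 0.008924
W = 10·8.4·(0.060746 − 0.008924) = 4.3531 kWh/t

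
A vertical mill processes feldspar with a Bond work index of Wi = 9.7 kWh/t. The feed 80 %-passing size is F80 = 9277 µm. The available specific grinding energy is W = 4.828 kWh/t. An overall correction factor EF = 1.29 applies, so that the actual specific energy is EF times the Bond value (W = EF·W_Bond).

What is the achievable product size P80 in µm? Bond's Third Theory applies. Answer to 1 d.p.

W = 10 Wi (1/√P80 − 1/√F80)  [Bond]
W_Bond = W / EF = 4.828 / 1.29 = 3.7426 kWh/t
⇒ 1/√P80 = W_Bond/(10 Wi) + 1/√F80
  = 3.7426/(10·9.7) + 1/√9277 = 0.038584 + 0.010382 = 0.048966
P80 = (1/0.048966)² = 20.4222² = 417.07 µm

P80 = 417.1 µm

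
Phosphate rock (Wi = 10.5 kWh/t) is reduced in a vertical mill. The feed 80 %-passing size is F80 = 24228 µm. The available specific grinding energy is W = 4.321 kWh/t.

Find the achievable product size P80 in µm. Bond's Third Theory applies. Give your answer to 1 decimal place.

W = 10 Wi (1/√P80 − 1/√F80)  [Bond]
⇒ 1/√P80 = W/(10 Wi) + 1/√F80
  = 4.3210/(10·10.5) + 1/√24228 = 0.041152 + 0.006425 = 0.047577
P80 = (1/0.047577)² = 21.0186² = 441.78 µm

P80 = 441.8 µm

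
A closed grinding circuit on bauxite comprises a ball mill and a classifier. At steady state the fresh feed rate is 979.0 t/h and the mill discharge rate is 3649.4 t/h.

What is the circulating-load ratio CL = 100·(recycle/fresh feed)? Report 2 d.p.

M = F + R at steady state, so:
R = M − F = 3649.4 − 979.0 = 2670.4 t/h
CL = 100·R/F = 100·2670.4/979.0 = 272.77 %

CL = 272.77 %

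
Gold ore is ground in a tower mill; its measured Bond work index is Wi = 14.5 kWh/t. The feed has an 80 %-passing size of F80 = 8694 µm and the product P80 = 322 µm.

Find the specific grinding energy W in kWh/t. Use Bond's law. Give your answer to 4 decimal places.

W = 6.5254 kWh/t

W_Bond = 10·Wi·(1/√P₈₀ − 1/√F₈₀)
1/√322 = 0.055728;  1/√8694 = 0.010725
W = 10·14.5·(0.055728 − 0.010725) = 6.5254 kWh/t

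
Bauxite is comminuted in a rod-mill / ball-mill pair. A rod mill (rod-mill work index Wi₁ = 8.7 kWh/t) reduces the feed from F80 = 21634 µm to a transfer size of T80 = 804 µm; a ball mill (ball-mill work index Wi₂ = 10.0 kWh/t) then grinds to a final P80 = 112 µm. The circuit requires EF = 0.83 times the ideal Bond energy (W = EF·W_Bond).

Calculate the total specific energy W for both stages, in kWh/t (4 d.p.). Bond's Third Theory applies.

W = 6.9713 kWh/t

Bond: W = 10·Wi·(1/√P80 − 1/√F80)
Stage 1 (21634→804 µm, Wi₁=8.7): W₁ = 10·8.7·(0.035267 − 0.006799) = 2.4768 kWh/t
Stage 2 (804→112 µm, Wi₂=10.0): W₂ = 10·10.0·(0.094491 − 0.035267) = 5.9224 kWh/t
W = W₁ + W₂ = 2.4768 + 5.9224 = 8.3991 kWh/t
With EF = 0.83: W = 8.3991·0.83 = 6.9713 kWh/t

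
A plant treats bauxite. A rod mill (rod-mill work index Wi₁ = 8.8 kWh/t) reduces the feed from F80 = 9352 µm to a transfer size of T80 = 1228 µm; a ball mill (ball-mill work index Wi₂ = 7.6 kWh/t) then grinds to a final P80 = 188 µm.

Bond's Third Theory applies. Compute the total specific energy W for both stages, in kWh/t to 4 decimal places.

W_Bond = 10·Wi·(1/√P₈₀ − 1/√F₈₀)
Stage 1 (9352→1228 µm, Wi₁=8.8): W₁ = 10·8.8·(0.028537 − 0.010341) = 1.6012 kWh/t
Stage 2 (1228→188 µm, Wi₂=7.6): W₂ = 10·7.6·(0.072932 − 0.028537) = 3.3741 kWh/t
W = W₁ + W₂ = 1.6012 + 3.3741 = 4.9753 kWh/t

W = 4.9753 kWh/t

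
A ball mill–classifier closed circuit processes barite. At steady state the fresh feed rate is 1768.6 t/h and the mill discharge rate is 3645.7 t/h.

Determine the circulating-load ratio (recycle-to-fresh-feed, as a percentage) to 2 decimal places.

CL = 106.13 %

Discharge = new feed + return, hence
R = M − F = 3645.7 − 1768.6 = 1877.1 t/h
CL = 100·R/F = 100·1877.1/1768.6 = 106.13 %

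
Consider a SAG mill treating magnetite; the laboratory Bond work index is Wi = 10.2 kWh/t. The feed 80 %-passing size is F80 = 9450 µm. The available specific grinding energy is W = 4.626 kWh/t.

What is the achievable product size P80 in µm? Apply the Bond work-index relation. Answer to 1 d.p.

P80 = 323.0 µm

W = 10 Wi (P80^-0.5 − F80^-0.5)
⇒ 1/√P80 = W/(10 Wi) + 1/√F80
  = 4.6260/(10·10.2) + 1/√9450 = 0.045353 + 0.010287 = 0.055640
P80 = (1/0.055640)² = 17.9727² = 323.02 µm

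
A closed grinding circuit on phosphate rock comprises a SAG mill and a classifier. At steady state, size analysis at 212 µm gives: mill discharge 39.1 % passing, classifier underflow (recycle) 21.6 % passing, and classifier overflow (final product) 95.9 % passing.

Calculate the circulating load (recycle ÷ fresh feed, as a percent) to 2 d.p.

CL = 324.57 %

Balance %-passing 212 µm (r = R/F):
Fd + Rd = Ru + Fo ⇒ R/F = (o−d)/(d−u)
r = (95.9 − 39.1)/(39.1 − 21.6) = 56.8/17.5 = 3.2457
CL = 100·r = 324.57 %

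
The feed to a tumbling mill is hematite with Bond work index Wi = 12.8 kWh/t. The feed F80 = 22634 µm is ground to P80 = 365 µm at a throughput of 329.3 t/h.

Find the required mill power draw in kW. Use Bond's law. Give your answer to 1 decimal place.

P = 1926.1 kW

W = 10 Wi (1/√P80 − 1/√F80)  [Bond]
W = 10·12.8·(1/√365 − 1/√22634) = 10·12.8·(0.045695) = 5.8490 kWh/t
P_mill = W·ṁ = 5.8490·329.3 = 1926.1 kW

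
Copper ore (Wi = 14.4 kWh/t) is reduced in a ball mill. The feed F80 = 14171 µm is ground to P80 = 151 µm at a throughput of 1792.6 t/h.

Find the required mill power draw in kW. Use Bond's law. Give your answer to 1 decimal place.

P = 18838.2 kW

W_Bond = 10·Wi·(1/√P₈₀ − 1/√F₈₀)
W = 10·14.4·(1/√151 − 1/√14171) = 10·14.4·(0.072978) = 10.5089 kWh/t
P_mill = W·ṁ = 10.5089·1792.6 = 18838.2 kW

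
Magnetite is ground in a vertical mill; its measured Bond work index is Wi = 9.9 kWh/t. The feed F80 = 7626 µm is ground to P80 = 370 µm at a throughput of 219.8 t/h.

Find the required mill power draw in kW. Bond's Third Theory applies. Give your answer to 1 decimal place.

W_Bond = 10·Wi·(1/√P₈₀ − 1/√F₈₀)
W = 10·9.9·(1/√370 − 1/√7626) = 10·9.9·(0.040536) = 4.0131 kWh/t
Power = W × throughput = 4.0131 kWh/t × 219.8 t/h = 882.1 kW

P = 882.1 kW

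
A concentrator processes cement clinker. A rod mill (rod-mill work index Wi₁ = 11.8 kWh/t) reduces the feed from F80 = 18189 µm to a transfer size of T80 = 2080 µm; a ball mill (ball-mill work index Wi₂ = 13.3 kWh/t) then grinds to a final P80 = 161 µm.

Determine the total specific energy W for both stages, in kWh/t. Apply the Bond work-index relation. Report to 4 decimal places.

W = 9.2780 kWh/t

W = 10·Wi·[P80^(−½) − F80^(−½)]
Stage 1 (18189→2080 µm, Wi₁=11.8): W₁ = 10·11.8·(0.021926 − 0.007415) = 1.7124 kWh/t
Stage 2 (2080→161 µm, Wi₂=13.3): W₂ = 10·13.3·(0.078811 − 0.021926) = 7.5657 kWh/t
W = W₁ + W₂ = 1.7124 + 7.5657 = 9.2780 kWh/t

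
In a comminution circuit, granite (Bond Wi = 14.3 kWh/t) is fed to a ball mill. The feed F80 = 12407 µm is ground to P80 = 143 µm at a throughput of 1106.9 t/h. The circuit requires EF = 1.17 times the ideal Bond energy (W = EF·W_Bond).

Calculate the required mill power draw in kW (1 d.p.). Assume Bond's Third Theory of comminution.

P = 13824.2 kW

W = 10 Wi / √P80 − 10 Wi / √F80
W = 10·14.3·(1/√143 − 1/√12407) = 10·14.3·(0.074646) = 10.6744 kWh/t
W_actual = 1.17 × 10.6744 = 12.4891 kWh/t
P_mill = W·ṁ = 12.4891·1106.9 = 13824.2 kW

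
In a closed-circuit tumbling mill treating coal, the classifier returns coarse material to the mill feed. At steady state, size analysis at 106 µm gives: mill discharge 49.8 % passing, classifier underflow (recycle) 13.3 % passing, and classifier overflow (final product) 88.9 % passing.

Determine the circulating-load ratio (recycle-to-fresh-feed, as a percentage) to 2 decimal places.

CL = 107.12 %

Let r = R/F. Size balance at 106 µm:
(1+r)d = ru + o → r = (o−d)/(d−u)
r = (88.9 − 49.8)/(49.8 − 13.3) = 39.1/36.5 = 1.0712
CL = 100·r = 107.12 %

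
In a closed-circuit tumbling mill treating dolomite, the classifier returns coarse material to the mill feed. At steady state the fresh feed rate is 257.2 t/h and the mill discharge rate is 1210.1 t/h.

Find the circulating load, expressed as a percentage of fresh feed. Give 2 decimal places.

CL = 370.49 %

Steady state: M = F + R.
R = M − F = 1210.1 − 257.2 = 952.9 t/h
CL = 100·R/F = 100·952.9/257.2 = 370.49 %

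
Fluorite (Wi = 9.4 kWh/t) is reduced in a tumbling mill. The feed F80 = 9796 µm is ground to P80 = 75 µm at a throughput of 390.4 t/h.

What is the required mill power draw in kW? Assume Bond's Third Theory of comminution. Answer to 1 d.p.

W = 10·Wi·(P80^(-½) − F80^(-½))
W = 10·9.4·(1/√75 − 1/√9796) = 10·9.4·(0.105366) = 9.9044 kWh/t
Mill draw = 9.9044 × 390.4 = 3866.7 kW

P = 3866.7 kW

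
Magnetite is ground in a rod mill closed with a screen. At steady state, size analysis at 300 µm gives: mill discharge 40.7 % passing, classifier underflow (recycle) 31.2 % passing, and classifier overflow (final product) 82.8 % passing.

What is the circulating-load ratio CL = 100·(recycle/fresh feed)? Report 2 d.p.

Mass balance on the −300 µm fraction:
d + r·d = r·u + o → r(d−u) = o−d
r = (82.8 − 40.7)/(40.7 − 31.2) = 42.1/9.5 = 4.4316
CL = 100·r = 443.16 %

CL = 443.16 %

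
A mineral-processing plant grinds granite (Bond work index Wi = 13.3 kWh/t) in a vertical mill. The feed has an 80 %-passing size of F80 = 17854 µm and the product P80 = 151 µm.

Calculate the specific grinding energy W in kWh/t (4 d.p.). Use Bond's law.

W = 9.8280 kWh/t

Bond:  W = 10 Wi (1/√P − 1/√F)
1/√151 = 0.081379;  1/√17854 = 0.007484
W = 10·13.3·(0.081379 − 0.007484) = 9.8280 kWh/t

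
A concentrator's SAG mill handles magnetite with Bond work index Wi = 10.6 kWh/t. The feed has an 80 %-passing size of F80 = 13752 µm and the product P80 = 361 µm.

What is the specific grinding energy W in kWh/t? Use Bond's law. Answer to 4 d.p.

W = 10 Wi (P80^-0.5 − F80^-0.5)
1/√361 = 0.052632;  1/√13752 = 0.008527
W = 10·10.6·(0.052632 − 0.008527) = 4.6750 kWh/t

W = 4.6750 kWh/t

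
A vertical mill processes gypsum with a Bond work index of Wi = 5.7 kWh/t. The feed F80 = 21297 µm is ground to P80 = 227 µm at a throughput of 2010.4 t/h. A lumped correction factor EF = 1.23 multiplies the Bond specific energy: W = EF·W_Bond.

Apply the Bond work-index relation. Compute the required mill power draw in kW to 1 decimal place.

W = 10 Wi (1/√P80 − 1/√F80)  [Bond]
W = 10·5.7·(1/√227 − 1/√21297) = 10·5.7·(0.059520) = 3.3926 kWh/t
Corrected W = EF·W_Bond = 1.23·3.3926 = 4.1729 kWh/t
Power = W × throughput = 4.1729 kWh/t × 2010.4 t/h = 8389.3 kW

P = 8389.3 kW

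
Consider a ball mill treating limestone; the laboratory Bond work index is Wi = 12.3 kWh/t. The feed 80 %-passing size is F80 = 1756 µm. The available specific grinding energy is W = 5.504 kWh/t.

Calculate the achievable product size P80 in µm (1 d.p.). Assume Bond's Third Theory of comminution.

P80 = 212.4 µm

W = 10 Wi (P80^-0.5 − F80^-0.5)
⇒ 1/√P80 = W/(10 Wi) + 1/√F80
  = 5.5040/(10·12.3) + 1/√1756 = 0.044748 + 0.023864 = 0.068612
P80 = (1/0.068612)² = 14.5748² = 212.42 µm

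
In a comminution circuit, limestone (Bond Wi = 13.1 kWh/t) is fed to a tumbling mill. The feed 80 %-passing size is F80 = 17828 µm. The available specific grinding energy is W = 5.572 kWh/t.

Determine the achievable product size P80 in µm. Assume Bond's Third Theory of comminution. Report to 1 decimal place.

W = 10·Wi·[P80^(−½) − F80^(−½)]
P80^-0.5 = F80^-0.5 + W/(10 Wi)
  = 5.5720/(10·13.1) + 1/√17828 = 0.042534 + 0.007489 = 0.050024
P80 = (1/0.050024)² = 19.9905² = 399.62 µm

P80 = 399.6 µm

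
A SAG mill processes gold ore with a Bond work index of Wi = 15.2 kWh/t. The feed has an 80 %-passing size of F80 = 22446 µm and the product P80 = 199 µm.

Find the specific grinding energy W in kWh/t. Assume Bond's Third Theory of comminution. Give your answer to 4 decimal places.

W = 10·Wi·(P80^(-½) − F80^(-½))
1/√199 = 0.070888;  1/√22446 = 0.006675
W = 10·15.2·(0.070888 − 0.006675) = 9.7604 kWh/t

W = 9.7604 kWh/t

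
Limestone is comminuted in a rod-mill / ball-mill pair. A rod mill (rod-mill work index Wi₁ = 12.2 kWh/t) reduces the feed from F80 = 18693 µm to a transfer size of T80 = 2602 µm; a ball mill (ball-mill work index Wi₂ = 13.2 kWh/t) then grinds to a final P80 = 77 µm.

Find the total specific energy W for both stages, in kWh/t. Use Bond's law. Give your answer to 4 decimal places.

W = 10 Wi (1/√P80 − 1/√F80)  [Bond]
Stage 1 (18693→2602 µm, Wi₁=12.2): W₁ = 10·12.2·(0.019604 − 0.007314) = 1.4994 kWh/t
Stage 2 (2602→77 µm, Wi₂=13.2): W₂ = 10·13.2·(0.113961 − 0.019604) = 12.4551 kWh/t
W = W₁ + W₂ = 1.4994 + 12.4551 = 13.9544 kWh/t

W = 13.9544 kWh/t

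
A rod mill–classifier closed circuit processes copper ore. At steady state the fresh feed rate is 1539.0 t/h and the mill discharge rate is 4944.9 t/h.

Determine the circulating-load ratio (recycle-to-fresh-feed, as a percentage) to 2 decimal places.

CL = 221.31 %

Mill node: discharge = fresh + recycle.
R = M − F = 4944.9 − 1539.0 = 3405.9 t/h
CL = 100·R/F = 100·3405.9/1539.0 = 221.31 %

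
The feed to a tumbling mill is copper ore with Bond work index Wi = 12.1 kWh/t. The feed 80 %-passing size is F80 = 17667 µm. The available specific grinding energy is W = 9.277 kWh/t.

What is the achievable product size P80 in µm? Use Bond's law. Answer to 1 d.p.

W = 10 Wi (1/√P80 − 1/√F80)  [Bond]
⇒ 1/√P80 = W/(10·Wi) + 1/√F80
  = 9.2770/(10·12.1) + 1/√17667 = 0.076669 + 0.007523 = 0.084193
P80 = (1/0.084193)² = 11.8775² = 141.07 µm

P80 = 141.1 µm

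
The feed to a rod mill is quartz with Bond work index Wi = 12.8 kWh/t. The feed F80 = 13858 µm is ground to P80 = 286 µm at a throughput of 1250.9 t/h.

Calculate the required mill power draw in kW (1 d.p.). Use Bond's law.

W = 10·Wi·(P80^(-½) − F80^(-½))
W = 10·12.8·(1/√286 − 1/√13858) = 10·12.8·(0.050637) = 6.4815 kWh/t
Power = W × throughput = 6.4815 kWh/t × 1250.9 t/h = 8107.7 kW

P = 8107.7 kW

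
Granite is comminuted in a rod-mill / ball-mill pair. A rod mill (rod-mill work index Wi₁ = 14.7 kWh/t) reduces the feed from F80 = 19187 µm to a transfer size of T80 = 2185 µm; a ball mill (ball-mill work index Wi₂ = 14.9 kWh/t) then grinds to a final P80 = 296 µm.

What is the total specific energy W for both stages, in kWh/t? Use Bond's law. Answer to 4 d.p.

Bond: W = 10·Wi·(1/√P80 − 1/√F80)
Stage 1 (19187→2185 µm, Wi₁=14.7): W₁ = 10·14.7·(0.021393 − 0.007219) = 2.0835 kWh/t
Stage 2 (2185→296 µm, Wi₂=14.9): W₂ = 10·14.9·(0.058124 − 0.021393) = 5.4729 kWh/t
W = W₁ + W₂ = 2.0835 + 5.4729 = 7.5564 kWh/t

W = 7.5564 kWh/t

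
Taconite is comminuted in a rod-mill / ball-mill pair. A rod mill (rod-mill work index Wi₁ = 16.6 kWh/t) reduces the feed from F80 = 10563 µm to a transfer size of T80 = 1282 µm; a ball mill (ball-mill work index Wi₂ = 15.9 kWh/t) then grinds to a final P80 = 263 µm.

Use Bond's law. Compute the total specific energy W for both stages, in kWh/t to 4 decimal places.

Bond:  W = 10 Wi (1/√P − 1/√F)
Stage 1 (10563→1282 µm, Wi₁=16.6): W₁ = 10·16.6·(0.027929 − 0.009730) = 3.0211 kWh/t
Stage 2 (1282→263 µm, Wi₂=15.9): W₂ = 10·15.9·(0.061663 − 0.027929) = 5.3636 kWh/t
W = W₁ + W₂ = 3.0211 + 5.3636 = 8.3847 kWh/t

W = 8.3847 kWh/t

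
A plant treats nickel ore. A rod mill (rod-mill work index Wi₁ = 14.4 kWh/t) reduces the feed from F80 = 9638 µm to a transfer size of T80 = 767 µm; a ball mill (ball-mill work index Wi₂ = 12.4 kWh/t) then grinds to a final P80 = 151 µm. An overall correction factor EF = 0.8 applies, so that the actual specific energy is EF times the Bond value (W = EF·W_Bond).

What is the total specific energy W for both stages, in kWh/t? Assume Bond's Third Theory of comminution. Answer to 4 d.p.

W = 10 Wi (1/√P80 − 1/√F80)  [Bond]
Stage 1 (9638→767 µm, Wi₁=14.4): W₁ = 10·14.4·(0.036108 − 0.010186) = 3.7327 kWh/t
Stage 2 (767→151 µm, Wi₂=12.4): W₂ = 10·12.4·(0.081379 − 0.036108) = 5.6136 kWh/t
W = W₁ + W₂ = 3.7327 + 5.6136 = 9.3463 kWh/t
Apply correction: 9.3463 × 0.8 = 7.4771 kWh/t

W = 7.4771 kWh/t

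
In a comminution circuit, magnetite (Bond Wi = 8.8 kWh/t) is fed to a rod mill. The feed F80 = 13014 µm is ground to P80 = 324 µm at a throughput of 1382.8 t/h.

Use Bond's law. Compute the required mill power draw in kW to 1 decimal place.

P = 5693.7 kW

W = 10·Wi·(P80^(-½) − F80^(-½))
W = 10·8.8·(1/√324 − 1/√13014) = 10·8.8·(0.046790) = 4.1175 kWh/t
Mill draw = 4.1175 × 1382.8 = 5693.7 kW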